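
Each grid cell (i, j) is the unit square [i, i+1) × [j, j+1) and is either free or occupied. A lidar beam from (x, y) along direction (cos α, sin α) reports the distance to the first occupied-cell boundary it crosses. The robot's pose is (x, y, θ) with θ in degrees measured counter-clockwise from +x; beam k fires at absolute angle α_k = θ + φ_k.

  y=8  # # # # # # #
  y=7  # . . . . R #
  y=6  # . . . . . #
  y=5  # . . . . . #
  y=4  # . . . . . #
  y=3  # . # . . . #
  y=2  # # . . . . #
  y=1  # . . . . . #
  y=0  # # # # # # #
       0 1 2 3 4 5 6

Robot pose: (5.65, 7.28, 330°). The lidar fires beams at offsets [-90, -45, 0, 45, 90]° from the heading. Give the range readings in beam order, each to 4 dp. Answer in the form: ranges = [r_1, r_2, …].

ranges = [7.2515, 1.3523, 0.4041, 0.3623, 0.7000]

beam 1: φ=-90°, α=240°
  cosα=-0.5000 sinα=-0.8660 | (5,7) | tMaxX 1.3000 tMaxY 0.3233 | tΔX 2.0000 tΔY 1.1547
    t=0.3233 [y] (5,6)
    t=1.3000 [x] (4,6)
    t=1.4780 [y] (4,5)
    t=2.6327 [y] (4,4)
    t=3.3000 [x] (3,4)
    t=3.7874 [y] (3,3)
    t=4.9421 [y] (3,2)
    t=5.3000 [x] (2,2)
    t=6.0968 [y] (2,1)
    t=7.2515 [y] (2,0) — stop
  → r_1 = 7.2515
beam 2: φ=-45°, α=285°
  cosα=0.2588 sinα=-0.9659 | (5,7) | tMaxX 1.3523 tMaxY 0.2899 | tΔX 3.8637 tΔY 1.0353
    t=0.2899 [y] (5,6)
    t=1.3252 [y] (5,5)
    t=1.3523 [x] (6,5) — stop
  → r_2 = 1.3523
beam 3: φ=0°, α=330°
  cosα=0.8660 sinα=-0.5000 | (5,7) | tMaxX 0.4041 tMaxY 0.5600 | tΔX 1.1547 tΔY 2.0000
    t=0.4041 [x] (6,7) — stop
  → r_3 = 0.4041
beam 4: φ=45°, α=15°
  cosα=0.9659 sinα=0.2588 | (5,7) | tMaxX 0.3623 tMaxY 2.7819 | tΔX 1.0353 tΔY 3.8637
    t=0.3623 [x] (6,7) — stop
  → r_4 = 0.3623
beam 5: φ=90°, α=60°
  cosα=0.5000 sinα=0.8660 | (5,7) | tMaxX 0.7000 tMaxY 0.8314 | tΔX 2.0000 tΔY 1.1547
    t=0.7000 [x] (6,7) — stop
  → r_5 = 0.7000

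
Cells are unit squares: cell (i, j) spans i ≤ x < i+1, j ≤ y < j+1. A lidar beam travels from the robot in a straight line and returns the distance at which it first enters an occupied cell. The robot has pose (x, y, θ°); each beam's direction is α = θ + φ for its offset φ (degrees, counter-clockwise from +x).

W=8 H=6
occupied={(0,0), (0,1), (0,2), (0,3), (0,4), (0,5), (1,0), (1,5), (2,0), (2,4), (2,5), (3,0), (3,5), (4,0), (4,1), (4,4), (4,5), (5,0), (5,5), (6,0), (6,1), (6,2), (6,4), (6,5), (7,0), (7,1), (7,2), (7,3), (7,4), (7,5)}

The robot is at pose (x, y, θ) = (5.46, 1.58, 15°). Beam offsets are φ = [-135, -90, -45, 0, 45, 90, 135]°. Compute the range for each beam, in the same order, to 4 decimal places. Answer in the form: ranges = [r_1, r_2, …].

ranges = [0.6697, 0.6005, 0.6235, 0.5590, 1.0800, 2.5054, 0.5312]

beam 1: φ=-135°, α=240°
  cosα=-0.5000 sinα=-0.8660 | (5,1) | tMaxX 0.9200 tMaxY 0.6697 | tΔX 2.0000 tΔY 1.1547
    t=0.6697 [y] (5,0) — stop
  → r_1 = 0.6697
beam 2: φ=-90°, α=285°
  cosα=0.2588 sinα=-0.9659 | (5,1) | tMaxX 2.0864 tMaxY 0.6005 | tΔX 3.8637 tΔY 1.0353
    t=0.6005 [y] (5,0) — stop
  → r_2 = 0.6005
beam 3: φ=-45°, α=330°
  cosα=0.8660 sinα=-0.5000 | (5,1) | tMaxX 0.6235 tMaxY 1.1600 | tΔX 1.1547 tΔY 2.0000
    t=0.6235 [x] (6,1) — stop
  → r_3 = 0.6235
beam 4: φ=0°, α=15°
  cosα=0.9659 sinα=0.2588 | (5,1) | tMaxX 0.5590 tMaxY 1.6228 | tΔX 1.0353 tΔY 3.8637
    t=0.5590 [x] (6,1) — stop
  → r_4 = 0.5590
beam 5: φ=45°, α=60°
  cosα=0.5000 sinα=0.8660 | (5,1) | tMaxX 1.0800 tMaxY 0.4850 | tΔX 2.0000 tΔY 1.1547
    t=0.4850 [y] (5,2)
    t=1.0800 [x] (6,2) — stop
  → r_5 = 1.0800
beam 6: φ=90°, α=105°
  cosα=-0.2588 sinα=0.9659 | (5,1) | tMaxX 1.7773 tMaxY 0.4348 | tΔX 3.8637 tΔY 1.0353
    t=0.4348 [y] (5,2)
    t=1.4701 [y] (5,3)
    t=1.7773 [x] (4,3)
    t=2.5054 [y] (4,4) — stop
  → r_6 = 2.5054
beam 7: φ=135°, α=150°
  cosα=-0.8660 sinα=0.5000 | (5,1) | tMaxX 0.5312 tMaxY 0.8400 | tΔX 1.1547 tΔY 2.0000
    t=0.5312 [x] (4,1) — stop
  → r_7 = 0.5312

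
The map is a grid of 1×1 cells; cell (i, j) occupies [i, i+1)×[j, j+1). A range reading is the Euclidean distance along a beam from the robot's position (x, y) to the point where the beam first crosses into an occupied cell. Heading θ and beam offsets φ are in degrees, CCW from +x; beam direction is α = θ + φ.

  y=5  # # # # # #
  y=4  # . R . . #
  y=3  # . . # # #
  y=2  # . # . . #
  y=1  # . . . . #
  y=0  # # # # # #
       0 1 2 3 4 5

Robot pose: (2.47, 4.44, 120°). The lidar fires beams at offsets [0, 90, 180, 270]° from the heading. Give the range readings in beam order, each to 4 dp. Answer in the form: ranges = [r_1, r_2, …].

ranges = [0.6466, 1.6974, 1.0600, 1.1200]

beam 1: φ=0°, α=120°
  dir = (cos 120°, sin 120°) = (-0.5000, 0.8660); from cell (2,4)
  next x-line at t=0.9400, next y-line at t=0.6466; Δt_x=2.0000, Δt_y=1.1547
    y: enter (2,5) at t=0.6466 ← occupied
  → r_1 = 0.6466
beam 2: φ=90°, α=210°
  dir = (cos 210°, sin 210°) = (-0.8660, -0.5000); from cell (2,4)
  next x-line at t=0.5427, next y-line at t=0.8800; Δt_x=1.1547, Δt_y=2.0000
    x: enter (1,4) at t=0.5427
    y: enter (1,3) at t=0.8800
    x: enter (0,3) at t=1.6974 ← occupied
  → r_2 = 1.6974
beam 3: φ=180°, α=300°
  dir = (cos 300°, sin 300°) = (0.5000, -0.8660); from cell (2,4)
  next x-line at t=1.0600, next y-line at t=0.5081; Δt_x=2.0000, Δt_y=1.1547
    y: enter (2,3) at t=0.5081
    x: enter (3,3) at t=1.0600 ← occupied
  → r_3 = 1.0600
beam 4: φ=270°, α=30°
  dir = (cos 30°, sin 30°) = (0.8660, 0.5000); from cell (2,4)
  next x-line at t=0.6120, next y-line at t=1.1200; Δt_x=1.1547, Δt_y=2.0000
    x: enter (3,4) at t=0.6120
    y: enter (3,5) at t=1.1200 ← occupied
  → r_4 = 1.1200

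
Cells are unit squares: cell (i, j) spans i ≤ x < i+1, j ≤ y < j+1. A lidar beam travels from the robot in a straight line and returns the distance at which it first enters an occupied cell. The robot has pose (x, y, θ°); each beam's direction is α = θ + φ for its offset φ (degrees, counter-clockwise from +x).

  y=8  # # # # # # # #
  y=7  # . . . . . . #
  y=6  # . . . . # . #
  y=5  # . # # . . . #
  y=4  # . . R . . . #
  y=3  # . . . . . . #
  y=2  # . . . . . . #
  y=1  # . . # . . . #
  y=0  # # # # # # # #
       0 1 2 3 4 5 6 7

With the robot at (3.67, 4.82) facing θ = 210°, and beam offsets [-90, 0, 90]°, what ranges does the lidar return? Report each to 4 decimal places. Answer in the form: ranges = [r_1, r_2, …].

beam 1: φ=-90°, α=120°
  d=(-0.5000,0.8660)  start (3,4)  tX=1.3400 tY=0.2078  stride 1/|dx|=2.0000 1/|dy|=1.1547
    cross y-line → (3,5), t=0.2078 (wall)
  → r_1 = 0.2078
beam 2: φ=0°, α=210°
  d=(-0.8660,-0.5000)  start (3,4)  tX=0.7736 tY=1.6400  stride 1/|dx|=1.1547 1/|dy|=2.0000
    cross x-line → (2,4), t=0.7736
    cross y-line → (2,3), t=1.6400
    cross x-line → (1,3), t=1.9283
    cross x-line → (0,3), t=3.0831 (wall)
  → r_2 = 3.0831
beam 3: φ=90°, α=300°
  d=(0.5000,-0.8660)  start (3,4)  tX=0.6600 tY=0.9469  stride 1/|dx|=2.0000 1/|dy|=1.1547
    cross x-line → (4,4), t=0.6600
    cross y-line → (4,3), t=0.9469
    cross y-line → (4,2), t=2.1016
    cross x-line → (5,2), t=2.6600
    cross y-line → (5,1), t=3.2563
    cross y-line → (5,0), t=4.4110 (wall)
  → r_3 = 4.4110

ranges = [0.2078, 3.0831, 4.4110]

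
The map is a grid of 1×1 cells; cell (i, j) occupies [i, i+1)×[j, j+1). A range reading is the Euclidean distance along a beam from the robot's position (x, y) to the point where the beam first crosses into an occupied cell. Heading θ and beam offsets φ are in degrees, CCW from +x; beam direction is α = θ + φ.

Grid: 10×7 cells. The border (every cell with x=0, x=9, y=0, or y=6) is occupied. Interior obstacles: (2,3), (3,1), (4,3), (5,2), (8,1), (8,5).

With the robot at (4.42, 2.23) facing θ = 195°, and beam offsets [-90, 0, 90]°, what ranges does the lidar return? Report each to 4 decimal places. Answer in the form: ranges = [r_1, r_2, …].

beam 1: φ=-90°, α=105°
  direction (-0.2588, 0.9659); cell (4,2); t to first gridline: x 1.6228, y 0.7972 (then +3.8637 / +1.0353)
    (4,3) via y @ 0.7972  # hit
  → r_1 = 0.7972
beam 2: φ=0°, α=195°
  direction (-0.9659, -0.2588); cell (4,2); t to first gridline: x 0.4348, y 0.8887 (then +1.0353 / +3.8637)
    (3,2) via x @ 0.4348
    (3,1) via y @ 0.8887  # hit
  → r_2 = 0.8887
beam 3: φ=90°, α=285°
  direction (0.2588, -0.9659); cell (4,2); t to first gridline: x 2.2409, y 0.2381 (then +3.8637 / +1.0353)
    (4,1) via y @ 0.2381
    (4,0) via y @ 1.2734  # hit
  → r_3 = 1.2734

ranges = [0.7972, 0.8887, 1.2734]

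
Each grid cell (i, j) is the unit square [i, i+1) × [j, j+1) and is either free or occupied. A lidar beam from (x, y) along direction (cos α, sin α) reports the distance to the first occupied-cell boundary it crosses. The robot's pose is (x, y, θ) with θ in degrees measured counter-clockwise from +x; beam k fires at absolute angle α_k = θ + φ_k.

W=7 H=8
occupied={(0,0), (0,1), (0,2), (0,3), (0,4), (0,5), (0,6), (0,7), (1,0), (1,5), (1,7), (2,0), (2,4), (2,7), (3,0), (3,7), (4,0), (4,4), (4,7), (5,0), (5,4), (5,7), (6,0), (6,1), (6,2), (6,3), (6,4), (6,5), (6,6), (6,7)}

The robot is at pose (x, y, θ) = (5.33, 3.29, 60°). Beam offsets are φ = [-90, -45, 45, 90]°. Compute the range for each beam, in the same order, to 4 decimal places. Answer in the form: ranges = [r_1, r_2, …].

ranges = [0.7736, 0.6936, 0.7350, 1.4200]

beam 1: φ=-90°, α=330°
  direction (0.8660, -0.5000); cell (5,3); t to first gridline: x 0.7736, y 0.5800 (then +1.1547 / +2.0000)
    (5,2) via y @ 0.5800
    (6,2) via x @ 0.7736  # hit
  → r_1 = 0.7736
beam 2: φ=-45°, α=15°
  direction (0.9659, 0.2588); cell (5,3); t to first gridline: x 0.6936, y 2.7432 (then +1.0353 / +3.8637)
    (6,3) via x @ 0.6936  # hit
  → r_2 = 0.6936
beam 3: φ=45°, α=105°
  direction (-0.2588, 0.9659); cell (5,3); t to first gridline: x 1.2750, y 0.7350 (then +3.8637 / +1.0353)
    (5,4) via y @ 0.7350  # hit
  → r_3 = 0.7350
beam 4: φ=90°, α=150°
  direction (-0.8660, 0.5000); cell (5,3); t to first gridline: x 0.3811, y 1.4200 (then +1.1547 / +2.0000)
    (4,3) via x @ 0.3811
    (4,4) via y @ 1.4200  # hit
  → r_4 = 1.4200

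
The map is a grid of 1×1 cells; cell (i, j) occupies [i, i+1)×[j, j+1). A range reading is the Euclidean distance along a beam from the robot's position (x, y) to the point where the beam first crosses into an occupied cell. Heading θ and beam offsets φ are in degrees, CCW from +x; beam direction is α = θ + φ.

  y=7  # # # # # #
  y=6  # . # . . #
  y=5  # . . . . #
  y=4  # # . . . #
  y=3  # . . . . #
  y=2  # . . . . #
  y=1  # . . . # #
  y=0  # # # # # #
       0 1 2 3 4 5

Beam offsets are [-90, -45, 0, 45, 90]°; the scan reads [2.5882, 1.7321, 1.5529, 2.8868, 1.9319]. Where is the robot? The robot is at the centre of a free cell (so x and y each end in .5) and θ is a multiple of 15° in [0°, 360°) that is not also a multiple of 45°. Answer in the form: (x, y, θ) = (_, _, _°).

The pose lattice has 21·16 = 336 candidates. Test each by forward raycasting.
  (3.5, 3.5, 15°): beam 1 = 1.9319 ≠ 2.5882 ✗
  (2.5, 2.5, 150°): beam 1 = 5.0000 ≠ 2.5882 ✗
  (2.5, 4.5, 75°): beam 2 = 2.8868 ≠ 1.7321 ✗
  …
  (3.5, 4.5, 15°): r_1=2.5882, r_2=1.7321, r_3=1.5529, r_4=2.8868, r_5=1.9319 — all match ✓
Unique over the lattice → pose = (3.5, 4.5, 15°).

(x, y, θ) = (3.5, 4.5, 15°)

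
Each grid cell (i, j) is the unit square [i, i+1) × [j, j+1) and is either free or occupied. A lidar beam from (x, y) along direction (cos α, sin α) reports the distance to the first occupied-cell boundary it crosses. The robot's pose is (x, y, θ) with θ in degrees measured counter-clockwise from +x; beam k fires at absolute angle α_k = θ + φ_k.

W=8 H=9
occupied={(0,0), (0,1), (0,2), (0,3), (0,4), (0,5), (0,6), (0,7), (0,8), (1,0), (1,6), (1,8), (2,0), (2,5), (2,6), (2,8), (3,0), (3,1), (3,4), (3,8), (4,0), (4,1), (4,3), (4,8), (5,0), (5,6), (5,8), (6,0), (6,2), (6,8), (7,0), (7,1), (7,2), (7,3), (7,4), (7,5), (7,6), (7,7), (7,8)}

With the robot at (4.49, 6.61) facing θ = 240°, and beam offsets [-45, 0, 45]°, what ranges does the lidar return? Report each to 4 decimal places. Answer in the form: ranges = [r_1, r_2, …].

ranges = [1.5426, 1.8591, 5.8079]

beam 1: φ=-45°, α=195°
  d=(-0.9659,-0.2588)  start (4,6)  tX=0.5073 tY=2.3569  stride 1/|dx|=1.0353 1/|dy|=3.8637
    cross x-line → (3,6), t=0.5073
    cross x-line → (2,6), t=1.5426 (wall)
  → r_1 = 1.5426
beam 2: φ=0°, α=240°
  d=(-0.5000,-0.8660)  start (4,6)  tX=0.9800 tY=0.7044  stride 1/|dx|=2.0000 1/|dy|=1.1547
    cross y-line → (4,5), t=0.7044
    cross x-line → (3,5), t=0.9800
    cross y-line → (3,4), t=1.8591 (wall)
  → r_2 = 1.8591
beam 3: φ=45°, α=285°
  d=(0.2588,-0.9659)  start (4,6)  tX=1.9705 tY=0.6315  stride 1/|dx|=3.8637 1/|dy|=1.0353
    cross y-line → (4,5), t=0.6315
    cross y-line → (4,4), t=1.6668
    cross x-line → (5,4), t=1.9705
    cross y-line → (5,3), t=2.7021
    cross y-line → (5,2), t=3.7373
    cross y-line → (5,1), t=4.7726
    cross y-line → (5,0), t=5.8079 (wall)
  → r_3 = 5.8079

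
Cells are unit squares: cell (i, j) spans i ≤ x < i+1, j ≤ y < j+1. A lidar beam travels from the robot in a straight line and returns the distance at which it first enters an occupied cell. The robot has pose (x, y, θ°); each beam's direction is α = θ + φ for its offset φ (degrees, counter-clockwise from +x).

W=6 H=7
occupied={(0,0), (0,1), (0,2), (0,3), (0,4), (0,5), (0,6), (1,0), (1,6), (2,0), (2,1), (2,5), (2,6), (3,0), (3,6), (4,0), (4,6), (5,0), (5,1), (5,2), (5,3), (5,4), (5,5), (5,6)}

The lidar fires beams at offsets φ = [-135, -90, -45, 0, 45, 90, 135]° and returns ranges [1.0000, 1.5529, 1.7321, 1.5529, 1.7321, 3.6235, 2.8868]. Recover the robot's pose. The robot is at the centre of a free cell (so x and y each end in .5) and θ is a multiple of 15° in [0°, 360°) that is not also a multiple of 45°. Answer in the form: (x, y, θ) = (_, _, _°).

The pose lattice has 18·16 = 288 candidates. Test each by forward raycasting.
  (3.5, 2.5, 165°): beam 1 = 1.7321 ≠ 1.0000 ✗
  (2.5, 2.5, 255°): beam 1 = 3.0000 ≠ 1.0000 ✗
  (3.5, 5.5, 30°): beam 1 = 3.6235 ≠ 1.0000 ✗
  (3.5, 3.5, 345°): beam 1 = 2.8868 ≠ 1.0000 ✗
  (3.5, 2.5, 15°): beam 5 = 3.0000 ≠ 1.7321 ✗
  …
  (3.5, 2.5, 345°): r_1=1.0000, r_2=1.5529, r_3=1.7321, r_4=1.5529, r_5=1.7321, r_6=3.6235, r_7=2.8868 — all match ✓
Unique over the lattice → pose = (3.5, 2.5, 345°).

(x, y, θ) = (3.5, 2.5, 345°)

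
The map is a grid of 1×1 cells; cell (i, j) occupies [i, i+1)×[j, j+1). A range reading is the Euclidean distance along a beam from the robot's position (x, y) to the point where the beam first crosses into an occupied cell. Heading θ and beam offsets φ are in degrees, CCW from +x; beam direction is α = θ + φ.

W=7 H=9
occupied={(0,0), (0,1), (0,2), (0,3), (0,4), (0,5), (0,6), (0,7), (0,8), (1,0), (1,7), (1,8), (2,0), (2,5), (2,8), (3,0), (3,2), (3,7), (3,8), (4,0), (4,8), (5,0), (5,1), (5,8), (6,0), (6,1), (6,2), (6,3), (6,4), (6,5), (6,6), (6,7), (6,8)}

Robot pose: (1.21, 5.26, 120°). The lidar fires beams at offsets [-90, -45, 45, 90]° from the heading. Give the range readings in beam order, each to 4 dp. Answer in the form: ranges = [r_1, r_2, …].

beam 1: φ=-90°, α=30°
  cosα=0.8660 sinα=0.5000 | (1,5) | tMaxX 0.9122 tMaxY 1.4800 | tΔX 1.1547 tΔY 2.0000
    t=0.9122 [x] (2,5) — stop
  → r_1 = 0.9122
beam 2: φ=-45°, α=75°
  cosα=0.2588 sinα=0.9659 | (1,5) | tMaxX 3.0523 tMaxY 0.7661 | tΔX 3.8637 tΔY 1.0353
    t=0.7661 [y] (1,6)
    t=1.8014 [y] (1,7) — stop
  → r_2 = 1.8014
beam 3: φ=45°, α=165°
  cosα=-0.9659 sinα=0.2588 | (1,5) | tMaxX 0.2174 tMaxY 2.8591 | tΔX 1.0353 tΔY 3.8637
    t=0.2174 [x] (0,5) — stop
  → r_3 = 0.2174
beam 4: φ=90°, α=210°
  cosα=-0.8660 sinα=-0.5000 | (1,5) | tMaxX 0.2425 tMaxY 0.5200 | tΔX 1.1547 tΔY 2.0000
    t=0.2425 [x] (0,5) — stop
  → r_4 = 0.2425

ranges = [0.9122, 1.8014, 0.2174, 0.2425]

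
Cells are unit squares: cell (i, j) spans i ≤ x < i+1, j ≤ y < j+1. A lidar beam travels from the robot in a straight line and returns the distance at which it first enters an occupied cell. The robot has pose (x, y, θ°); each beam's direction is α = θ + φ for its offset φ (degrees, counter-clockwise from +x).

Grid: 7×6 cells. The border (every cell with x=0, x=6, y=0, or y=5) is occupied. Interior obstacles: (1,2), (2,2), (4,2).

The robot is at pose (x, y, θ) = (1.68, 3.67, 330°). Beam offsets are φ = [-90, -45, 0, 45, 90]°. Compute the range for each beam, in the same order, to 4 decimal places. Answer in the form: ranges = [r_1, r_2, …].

beam 1: φ=-90°, α=240°
  dir = (cos 240°, sin 240°) = (-0.5000, -0.8660); from cell (1,3)
  next x-line at t=1.3600, next y-line at t=0.7736; Δt_x=2.0000, Δt_y=1.1547
    y: enter (1,2) at t=0.7736 ← occupied
  → r_1 = 0.7736
beam 2: φ=-45°, α=285°
  dir = (cos 285°, sin 285°) = (0.2588, -0.9659); from cell (1,3)
  next x-line at t=1.2364, next y-line at t=0.6936; Δt_x=3.8637, Δt_y=1.0353
    y: enter (1,2) at t=0.6936 ← occupied
  → r_2 = 0.6936
beam 3: φ=0°, α=330°
  dir = (cos 330°, sin 330°) = (0.8660, -0.5000); from cell (1,3)
  next x-line at t=0.3695, next y-line at t=1.3400; Δt_x=1.1547, Δt_y=2.0000
    x: enter (2,3) at t=0.3695
    y: enter (2,2) at t=1.3400 ← occupied
  → r_3 = 1.3400
beam 4: φ=45°, α=15°
  dir = (cos 15°, sin 15°) = (0.9659, 0.2588); from cell (1,3)
  next x-line at t=0.3313, next y-line at t=1.2750; Δt_x=1.0353, Δt_y=3.8637
    x: enter (2,3) at t=0.3313
    y: enter (2,4) at t=1.2750
    x: enter (3,4) at t=1.3666
    x: enter (4,4) at t=2.4018
    x: enter (5,4) at t=3.4371
    x: enter (6,4) at t=4.4724 ← occupied
  → r_4 = 4.4724
beam 5: φ=90°, α=60°
  dir = (cos 60°, sin 60°) = (0.5000, 0.8660); from cell (1,3)
  next x-line at t=0.6400, next y-line at t=0.3811; Δt_x=2.0000, Δt_y=1.1547
    y: enter (1,4) at t=0.3811
    x: enter (2,4) at t=0.6400
    y: enter (2,5) at t=1.5358 ← occupied
  → r_5 = 1.5358

ranges = [0.7736, 0.6936, 1.3400, 4.4724, 1.5358]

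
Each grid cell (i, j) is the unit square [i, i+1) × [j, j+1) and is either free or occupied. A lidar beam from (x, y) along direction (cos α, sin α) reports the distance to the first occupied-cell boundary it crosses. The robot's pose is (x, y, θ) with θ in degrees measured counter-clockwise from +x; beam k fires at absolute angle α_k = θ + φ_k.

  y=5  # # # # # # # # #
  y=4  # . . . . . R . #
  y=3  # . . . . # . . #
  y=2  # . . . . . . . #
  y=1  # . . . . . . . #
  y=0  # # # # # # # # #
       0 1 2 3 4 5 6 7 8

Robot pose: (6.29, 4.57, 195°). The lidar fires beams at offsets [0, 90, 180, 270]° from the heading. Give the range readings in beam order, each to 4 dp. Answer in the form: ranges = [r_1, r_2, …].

beam 1: φ=0°, α=195°
  d=(-0.9659,-0.2588)  start (6,4)  tX=0.3002 tY=2.2023  stride 1/|dx|=1.0353 1/|dy|=3.8637
    cross x-line → (5,4), t=0.3002
    cross x-line → (4,4), t=1.3355
    cross y-line → (4,3), t=2.2023
    cross x-line → (3,3), t=2.3708
    cross x-line → (2,3), t=3.4061
    cross x-line → (1,3), t=4.4413
    cross x-line → (0,3), t=5.4766 (wall)
  → r_1 = 5.4766
beam 2: φ=90°, α=285°
  d=(0.2588,-0.9659)  start (6,4)  tX=2.7432 tY=0.5901  stride 1/|dx|=3.8637 1/|dy|=1.0353
    cross y-line → (6,3), t=0.5901
    cross y-line → (6,2), t=1.6254
    cross y-line → (6,1), t=2.6607
    cross x-line → (7,1), t=2.7432
    cross y-line → (7,0), t=3.6959 (wall)
  → r_2 = 3.6959
beam 3: φ=180°, α=15°
  d=(0.9659,0.2588)  start (6,4)  tX=0.7350 tY=1.6614  stride 1/|dx|=1.0353 1/|dy|=3.8637
    cross x-line → (7,4), t=0.7350
    cross y-line → (7,5), t=1.6614 (wall)
  → r_3 = 1.6614
beam 4: φ=270°, α=105°
  d=(-0.2588,0.9659)  start (6,4)  tX=1.1205 tY=0.4452  stride 1/|dx|=3.8637 1/|dy|=1.0353
    cross y-line → (6,5), t=0.4452 (wall)
  → r_4 = 0.4452

ranges = [5.4766, 3.6959, 1.6614, 0.4452]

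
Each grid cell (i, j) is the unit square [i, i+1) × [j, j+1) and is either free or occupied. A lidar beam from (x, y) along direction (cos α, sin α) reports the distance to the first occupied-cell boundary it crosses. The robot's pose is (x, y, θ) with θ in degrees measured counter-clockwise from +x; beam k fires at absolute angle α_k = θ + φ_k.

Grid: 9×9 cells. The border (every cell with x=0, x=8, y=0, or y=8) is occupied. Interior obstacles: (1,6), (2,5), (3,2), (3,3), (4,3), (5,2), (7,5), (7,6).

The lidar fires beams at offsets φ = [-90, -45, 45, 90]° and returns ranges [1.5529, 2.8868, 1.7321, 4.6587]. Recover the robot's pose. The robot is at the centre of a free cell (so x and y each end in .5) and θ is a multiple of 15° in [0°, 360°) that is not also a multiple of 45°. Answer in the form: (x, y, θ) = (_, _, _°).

Enumerate (i+0.5, j+0.5, θ) over the 41 free cells and 16 admissible headings. For each, cast all 4 beams and compare to the given ranges.
  (3.5, 4.5, 240°): beam 1 = 1.0000 ≠ 1.5529 ✗
  (1.5, 1.5, 210°): beam 1 = 1.0000 ≠ 1.5529 ✗
  (1.5, 2.5, 75°): beam 2 = 1.7321 ≠ 2.8868 ✗
  …
  (5.5, 6.5, 75°): r_1=1.5529, r_2=2.8868, r_3=1.7321, r_4=4.6587 — all match ✓
Only this pose fits every beam.

(x, y, θ) = (5.5, 6.5, 75°)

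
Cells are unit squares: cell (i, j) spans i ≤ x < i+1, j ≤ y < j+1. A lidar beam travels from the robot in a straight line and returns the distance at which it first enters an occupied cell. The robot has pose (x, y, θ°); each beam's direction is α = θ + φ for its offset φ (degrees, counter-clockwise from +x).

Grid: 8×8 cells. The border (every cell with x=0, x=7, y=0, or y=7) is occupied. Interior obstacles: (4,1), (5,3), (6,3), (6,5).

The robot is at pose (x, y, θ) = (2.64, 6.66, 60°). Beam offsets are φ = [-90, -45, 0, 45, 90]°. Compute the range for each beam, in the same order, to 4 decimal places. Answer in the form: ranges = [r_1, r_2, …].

beam 1: φ=-90°, α=330°
  direction (0.8660, -0.5000); cell (2,6); t to first gridline: x 0.4157, y 1.3200 (then +1.1547 / +2.0000)
    (3,6) via x @ 0.4157
    (3,5) via y @ 1.3200
    (4,5) via x @ 1.5704
    (5,5) via x @ 2.7251
    (5,4) via y @ 3.3200
    (6,4) via x @ 3.8798
    (7,4) via x @ 5.0345  # hit
  → r_1 = 5.0345
beam 2: φ=-45°, α=15°
  direction (0.9659, 0.2588); cell (2,6); t to first gridline: x 0.3727, y 1.3137 (then +1.0353 / +3.8637)
    (3,6) via x @ 0.3727
    (3,7) via y @ 1.3137  # hit
  → r_2 = 1.3137
beam 3: φ=0°, α=60°
  direction (0.5000, 0.8660); cell (2,6); t to first gridline: x 0.7200, y 0.3926 (then +2.0000 / +1.1547)
    (2,7) via y @ 0.3926  # hit
  → r_3 = 0.3926
beam 4: φ=45°, α=105°
  direction (-0.2588, 0.9659); cell (2,6); t to first gridline: x 2.4728, y 0.3520 (then +3.8637 / +1.0353)
    (2,7) via y @ 0.3520  # hit
  → r_4 = 0.3520
beam 5: φ=90°, α=150°
  direction (-0.8660, 0.5000); cell (2,6); t to first gridline: x 0.7390, y 0.6800 (then +1.1547 / +2.0000)
    (2,7) via y @ 0.6800  # hit
  → r_5 = 0.6800

ranges = [5.0345, 1.3137, 0.3926, 0.3520, 0.6800]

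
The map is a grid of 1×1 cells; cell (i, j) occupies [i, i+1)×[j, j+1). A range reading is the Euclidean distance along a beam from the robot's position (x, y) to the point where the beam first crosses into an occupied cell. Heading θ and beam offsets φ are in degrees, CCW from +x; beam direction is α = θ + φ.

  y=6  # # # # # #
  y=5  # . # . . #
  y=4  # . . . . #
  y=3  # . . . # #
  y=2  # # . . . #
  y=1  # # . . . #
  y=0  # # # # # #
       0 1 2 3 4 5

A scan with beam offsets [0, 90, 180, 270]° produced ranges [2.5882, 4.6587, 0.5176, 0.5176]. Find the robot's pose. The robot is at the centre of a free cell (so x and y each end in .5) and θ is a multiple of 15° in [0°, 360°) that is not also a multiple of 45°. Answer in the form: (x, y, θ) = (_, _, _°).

Candidates: 16 free-cell centres × 16 headings = 256 poses. Raycast each; keep the one whose scan matches to 4 dp.
  (4.5, 4.5, 330°): beam 1 = 0.5774 ≠ 2.5882 ✗
  (2.5, 4.5, 255°): beam 1 = 1.9319 ≠ 2.5882 ✗
  (3.5, 5.5, 285°): beam 1 = 1.9319 ≠ 2.5882 ✗
  (2.5, 4.5, 15°): beam 2 = 0.5176 ≠ 4.6587 ✗
  (4.5, 1.5, 60°): beam 1 = 1.0000 ≠ 2.5882 ✗
  …
  (2.5, 1.5, 15°): r_1=2.5882, r_2=4.6587, r_3=0.5176, r_4=0.5176 — all match ✓
No second candidate reproduces the full scan.

(x, y, θ) = (2.5, 1.5, 15°)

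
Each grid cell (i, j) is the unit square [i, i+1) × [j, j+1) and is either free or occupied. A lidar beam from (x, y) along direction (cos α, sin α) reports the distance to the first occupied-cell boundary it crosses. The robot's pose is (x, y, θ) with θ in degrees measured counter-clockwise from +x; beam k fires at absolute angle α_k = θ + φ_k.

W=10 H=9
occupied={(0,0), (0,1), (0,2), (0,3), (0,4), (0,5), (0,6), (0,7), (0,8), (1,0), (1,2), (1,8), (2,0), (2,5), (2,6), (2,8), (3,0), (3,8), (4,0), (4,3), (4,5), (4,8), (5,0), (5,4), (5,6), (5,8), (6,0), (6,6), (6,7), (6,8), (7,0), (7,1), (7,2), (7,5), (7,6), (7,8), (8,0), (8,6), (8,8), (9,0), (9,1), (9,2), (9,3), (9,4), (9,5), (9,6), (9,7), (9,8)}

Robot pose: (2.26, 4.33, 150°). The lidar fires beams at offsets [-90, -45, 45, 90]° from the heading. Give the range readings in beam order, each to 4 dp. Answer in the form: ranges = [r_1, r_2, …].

beam 1: φ=-90°, α=60°
  d=(0.5000,0.8660)  start (2,4)  tX=1.4800 tY=0.7736  stride 1/|dx|=2.0000 1/|dy|=1.1547
    cross y-line → (2,5), t=0.7736 (wall)
  → r_1 = 0.7736
beam 2: φ=-45°, α=105°
  d=(-0.2588,0.9659)  start (2,4)  tX=1.0046 tY=0.6936  stride 1/|dx|=3.8637 1/|dy|=1.0353
    cross y-line → (2,5), t=0.6936 (wall)
  → r_2 = 0.6936
beam 3: φ=45°, α=195°
  d=(-0.9659,-0.2588)  start (2,4)  tX=0.2692 tY=1.2750  stride 1/|dx|=1.0353 1/|dy|=3.8637
    cross x-line → (1,4), t=0.2692
    cross y-line → (1,3), t=1.2750
    cross x-line → (0,3), t=1.3044 (wall)
  → r_3 = 1.3044
beam 4: φ=90°, α=240°
  d=(-0.5000,-0.8660)  start (2,4)  tX=0.5200 tY=0.3811  stride 1/|dx|=2.0000 1/|dy|=1.1547
    cross y-line → (2,3), t=0.3811
    cross x-line → (1,3), t=0.5200
    cross y-line → (1,2), t=1.5358 (wall)
  → r_4 = 1.5358

ranges = [0.7736, 0.6936, 1.3044, 1.5358]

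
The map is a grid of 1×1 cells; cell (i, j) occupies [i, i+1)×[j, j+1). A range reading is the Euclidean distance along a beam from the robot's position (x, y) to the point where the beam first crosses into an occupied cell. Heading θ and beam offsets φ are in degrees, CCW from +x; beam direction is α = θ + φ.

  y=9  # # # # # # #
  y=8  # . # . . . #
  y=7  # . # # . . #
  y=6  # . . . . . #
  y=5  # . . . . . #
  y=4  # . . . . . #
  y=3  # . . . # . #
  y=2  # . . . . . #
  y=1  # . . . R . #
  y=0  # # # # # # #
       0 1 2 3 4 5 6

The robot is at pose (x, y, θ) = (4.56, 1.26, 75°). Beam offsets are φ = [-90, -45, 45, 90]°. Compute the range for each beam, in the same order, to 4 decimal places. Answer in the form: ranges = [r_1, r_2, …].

beam 1: φ=-90°, α=345°
  dir = (cos 345°, sin 345°) = (0.9659, -0.2588); from cell (4,1)
  next x-line at t=0.4555, next y-line at t=1.0046; Δt_x=1.0353, Δt_y=3.8637
    x: enter (5,1) at t=0.4555
    y: enter (5,0) at t=1.0046 ← occupied
  → r_1 = 1.0046
beam 2: φ=-45°, α=30°
  dir = (cos 30°, sin 30°) = (0.8660, 0.5000); from cell (4,1)
  next x-line at t=0.5081, next y-line at t=1.4800; Δt_x=1.1547, Δt_y=2.0000
    x: enter (5,1) at t=0.5081
    y: enter (5,2) at t=1.4800
    x: enter (6,2) at t=1.6628 ← occupied
  → r_2 = 1.6628
beam 3: φ=45°, α=120°
  dir = (cos 120°, sin 120°) = (-0.5000, 0.8660); from cell (4,1)
  next x-line at t=1.1200, next y-line at t=0.8545; Δt_x=2.0000, Δt_y=1.1547
    y: enter (4,2) at t=0.8545
    x: enter (3,2) at t=1.1200
    y: enter (3,3) at t=2.0092
    x: enter (2,3) at t=3.1200
    y: enter (2,4) at t=3.1639
    y: enter (2,5) at t=4.3186
    x: enter (1,5) at t=5.1200
    y: enter (1,6) at t=5.4733
    y: enter (1,7) at t=6.6280
    x: enter (0,7) at t=7.1200 ← occupied
  → r_3 = 7.1200
beam 4: φ=90°, α=165°
  dir = (cos 165°, sin 165°) = (-0.9659, 0.2588); from cell (4,1)
  next x-line at t=0.5798, next y-line at t=2.8591; Δt_x=1.0353, Δt_y=3.8637
    x: enter (3,1) at t=0.5798
    x: enter (2,1) at t=1.6150
    x: enter (1,1) at t=2.6503
    y: enter (1,2) at t=2.8591
    x: enter (0,2) at t=3.6856 ← occupied
  → r_4 = 3.6856

ranges = [1.0046, 1.6628, 7.1200, 3.6856]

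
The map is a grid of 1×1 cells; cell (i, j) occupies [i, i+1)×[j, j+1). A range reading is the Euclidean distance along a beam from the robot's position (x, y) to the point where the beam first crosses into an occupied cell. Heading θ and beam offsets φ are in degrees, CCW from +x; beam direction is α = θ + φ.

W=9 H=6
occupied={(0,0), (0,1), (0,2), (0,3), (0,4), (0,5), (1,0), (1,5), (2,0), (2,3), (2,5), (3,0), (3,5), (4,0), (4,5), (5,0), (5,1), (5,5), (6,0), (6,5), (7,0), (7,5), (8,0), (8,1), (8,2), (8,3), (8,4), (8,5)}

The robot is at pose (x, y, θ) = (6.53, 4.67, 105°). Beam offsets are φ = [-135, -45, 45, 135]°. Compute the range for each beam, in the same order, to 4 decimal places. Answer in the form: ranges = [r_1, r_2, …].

beam 1: φ=-135°, α=330°
  d=(0.8660,-0.5000)  start (6,4)  tX=0.5427 tY=1.3400  stride 1/|dx|=1.1547 1/|dy|=2.0000
    cross x-line → (7,4), t=0.5427
    cross y-line → (7,3), t=1.3400
    cross x-line → (8,3), t=1.6974 (wall)
  → r_1 = 1.6974
beam 2: φ=-45°, α=60°
  d=(0.5000,0.8660)  start (6,4)  tX=0.9400 tY=0.3811  stride 1/|dx|=2.0000 1/|dy|=1.1547
    cross y-line → (6,5), t=0.3811 (wall)
  → r_2 = 0.3811
beam 3: φ=45°, α=150°
  d=(-0.8660,0.5000)  start (6,4)  tX=0.6120 tY=0.6600  stride 1/|dx|=1.1547 1/|dy|=2.0000
    cross x-line → (5,4), t=0.6120
    cross y-line → (5,5), t=0.6600 (wall)
  → r_3 = 0.6600
beam 4: φ=135°, α=240°
  d=(-0.5000,-0.8660)  start (6,4)  tX=1.0600 tY=0.7736  stride 1/|dx|=2.0000 1/|dy|=1.1547
    cross y-line → (6,3), t=0.7736
    cross x-line → (5,3), t=1.0600
    cross y-line → (5,2), t=1.9283
    cross x-line → (4,2), t=3.0600
    cross y-line → (4,1), t=3.0831
    cross y-line → (4,0), t=4.2378 (wall)
  → r_4 = 4.2378

ranges = [1.6974, 0.3811, 0.6600, 4.2378]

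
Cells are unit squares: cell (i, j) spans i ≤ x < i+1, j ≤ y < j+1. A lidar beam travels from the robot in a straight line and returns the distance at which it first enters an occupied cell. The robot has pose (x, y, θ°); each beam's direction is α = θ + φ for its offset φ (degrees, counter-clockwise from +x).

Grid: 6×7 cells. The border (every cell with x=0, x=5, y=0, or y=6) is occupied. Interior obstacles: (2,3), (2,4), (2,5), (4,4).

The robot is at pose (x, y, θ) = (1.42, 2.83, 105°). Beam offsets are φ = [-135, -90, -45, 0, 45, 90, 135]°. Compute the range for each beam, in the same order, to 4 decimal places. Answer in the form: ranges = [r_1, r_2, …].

ranges = [3.6600, 0.6568, 1.1600, 1.6228, 0.4850, 0.4348, 0.8400]

beam 1: φ=-135°, α=330°
  cosα=0.8660 sinα=-0.5000 | (1,2) | tMaxX 0.6697 tMaxY 1.6600 | tΔX 1.1547 tΔY 2.0000
    t=0.6697 [x] (2,2)
    t=1.6600 [y] (2,1)
    t=1.8244 [x] (3,1)
    t=2.9791 [x] (4,1)
    t=3.6600 [y] (4,0) — stop
  → r_1 = 3.6600
beam 2: φ=-90°, α=15°
  cosα=0.9659 sinα=0.2588 | (1,2) | tMaxX 0.6005 tMaxY 0.6568 | tΔX 1.0353 tΔY 3.8637
    t=0.6005 [x] (2,2)
    t=0.6568 [y] (2,3) — stop
  → r_2 = 0.6568
beam 3: φ=-45°, α=60°
  cosα=0.5000 sinα=0.8660 | (1,2) | tMaxX 1.1600 tMaxY 0.1963 | tΔX 2.0000 tΔY 1.1547
    t=0.1963 [y] (1,3)
    t=1.1600 [x] (2,3) — stop
  → r_3 = 1.1600
beam 4: φ=0°, α=105°
  cosα=-0.2588 sinα=0.9659 | (1,2) | tMaxX 1.6228 tMaxY 0.1760 | tΔX 3.8637 tΔY 1.0353
    t=0.1760 [y] (1,3)
    t=1.2113 [y] (1,4)
    t=1.6228 [x] (0,4) — stop
  → r_4 = 1.6228
beam 5: φ=45°, α=150°
  cosα=-0.8660 sinα=0.5000 | (1,2) | tMaxX 0.4850 tMaxY 0.3400 | tΔX 1.1547 tΔY 2.0000
    t=0.3400 [y] (1,3)
    t=0.4850 [x] (0,3) — stop
  → r_5 = 0.4850
beam 6: φ=90°, α=195°
  cosα=-0.9659 sinα=-0.2588 | (1,2) | tMaxX 0.4348 tMaxY 3.2069 | tΔX 1.0353 tΔY 3.8637
    t=0.4348 [x] (0,2) — stop
  → r_6 = 0.4348
beam 7: φ=135°, α=240°
  cosα=-0.5000 sinα=-0.8660 | (1,2) | tMaxX 0.8400 tMaxY 0.9584 | tΔX 2.0000 tΔY 1.1547
    t=0.8400 [x] (0,2) — stop
  → r_7 = 0.8400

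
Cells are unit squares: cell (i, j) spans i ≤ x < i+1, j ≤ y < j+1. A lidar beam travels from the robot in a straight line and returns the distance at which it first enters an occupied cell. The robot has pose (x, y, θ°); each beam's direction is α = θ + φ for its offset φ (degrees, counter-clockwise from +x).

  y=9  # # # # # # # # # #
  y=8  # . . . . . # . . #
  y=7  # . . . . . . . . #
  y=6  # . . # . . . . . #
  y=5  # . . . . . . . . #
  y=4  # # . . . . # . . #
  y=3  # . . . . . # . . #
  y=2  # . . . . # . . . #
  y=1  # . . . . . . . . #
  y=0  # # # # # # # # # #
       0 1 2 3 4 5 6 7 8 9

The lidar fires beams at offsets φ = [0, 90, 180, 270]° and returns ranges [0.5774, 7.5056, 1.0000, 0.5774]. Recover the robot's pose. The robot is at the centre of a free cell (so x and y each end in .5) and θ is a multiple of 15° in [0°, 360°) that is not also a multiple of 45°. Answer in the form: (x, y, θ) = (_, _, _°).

Candidates: 58 free-cell centres × 16 headings = 928 poses. Raycast each; keep the one whose scan matches to 4 dp.
  (5.5, 1.5, 345°): beam 1 = 1.9319 ≠ 0.5774 ✗
  (5.5, 1.5, 300°): beam 2 = 4.0415 ≠ 7.5056 ✗
  (5.5, 5.5, 120°): beam 1 = 4.0415 ≠ 0.5774 ✗
  (1.5, 6.5, 120°): beam 1 = 1.0000 ≠ 0.5774 ✗
  …
  (8.5, 8.5, 120°): r_1=0.5774, r_2=7.5056, r_3=1.0000, r_4=0.5774 — all match ✓
No second candidate reproduces the full scan.

(x, y, θ) = (8.5, 8.5, 120°)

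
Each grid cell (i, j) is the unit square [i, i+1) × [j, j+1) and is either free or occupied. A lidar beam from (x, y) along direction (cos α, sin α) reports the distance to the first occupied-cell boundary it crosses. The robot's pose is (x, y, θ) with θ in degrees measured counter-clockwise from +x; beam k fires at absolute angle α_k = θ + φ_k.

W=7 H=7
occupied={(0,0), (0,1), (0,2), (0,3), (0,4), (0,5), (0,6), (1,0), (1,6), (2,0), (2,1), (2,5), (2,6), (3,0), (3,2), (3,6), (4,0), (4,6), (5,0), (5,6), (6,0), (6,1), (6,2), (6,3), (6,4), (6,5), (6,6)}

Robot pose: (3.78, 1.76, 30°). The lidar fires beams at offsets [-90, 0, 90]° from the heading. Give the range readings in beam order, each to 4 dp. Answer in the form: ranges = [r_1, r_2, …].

beam 1: φ=-90°, α=300°
  direction (0.5000, -0.8660); cell (3,1); t to first gridline: x 0.4400, y 0.8776 (then +2.0000 / +1.1547)
    (4,1) via x @ 0.4400
    (4,0) via y @ 0.8776  # hit
  → r_1 = 0.8776
beam 2: φ=0°, α=30°
  direction (0.8660, 0.5000); cell (3,1); t to first gridline: x 0.2540, y 0.4800 (then +1.1547 / +2.0000)
    (4,1) via x @ 0.2540
    (4,2) via y @ 0.4800
    (5,2) via x @ 1.4087
    (5,3) via y @ 2.4800
    (6,3) via x @ 2.5634  # hit
  → r_2 = 2.5634
beam 3: φ=90°, α=120°
  direction (-0.5000, 0.8660); cell (3,1); t to first gridline: x 1.5600, y 0.2771 (then +2.0000 / +1.1547)
    (3,2) via y @ 0.2771  # hit
  → r_3 = 0.2771

ranges = [0.8776, 2.5634, 0.2771]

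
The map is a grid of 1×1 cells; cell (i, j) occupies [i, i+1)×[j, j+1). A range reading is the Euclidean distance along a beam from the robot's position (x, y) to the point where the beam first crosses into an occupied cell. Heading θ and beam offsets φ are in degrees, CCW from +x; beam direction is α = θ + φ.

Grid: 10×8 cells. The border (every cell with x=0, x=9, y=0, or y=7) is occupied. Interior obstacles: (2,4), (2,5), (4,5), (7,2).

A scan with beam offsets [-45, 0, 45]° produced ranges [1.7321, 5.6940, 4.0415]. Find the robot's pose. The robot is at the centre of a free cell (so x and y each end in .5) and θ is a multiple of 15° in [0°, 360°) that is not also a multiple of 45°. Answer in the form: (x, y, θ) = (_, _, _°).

The pose lattice has 44·16 = 704 candidates. Test each by forward raycasting.
  (4.5, 3.5, 150°): beam 1 = 1.5529 ≠ 1.7321 ✗
  (1.5, 1.5, 285°): beam 1 = 0.5774 ≠ 1.7321 ✗
  (3.5, 5.5, 210°): beam 1 = 0.5176 ≠ 1.7321 ✗
  …
  (6.5, 4.5, 195°): r_1=1.7321, r_2=5.6940, r_3=4.0415 — all match ✓
Unique over the lattice → pose = (6.5, 4.5, 195°).

(x, y, θ) = (6.5, 4.5, 195°)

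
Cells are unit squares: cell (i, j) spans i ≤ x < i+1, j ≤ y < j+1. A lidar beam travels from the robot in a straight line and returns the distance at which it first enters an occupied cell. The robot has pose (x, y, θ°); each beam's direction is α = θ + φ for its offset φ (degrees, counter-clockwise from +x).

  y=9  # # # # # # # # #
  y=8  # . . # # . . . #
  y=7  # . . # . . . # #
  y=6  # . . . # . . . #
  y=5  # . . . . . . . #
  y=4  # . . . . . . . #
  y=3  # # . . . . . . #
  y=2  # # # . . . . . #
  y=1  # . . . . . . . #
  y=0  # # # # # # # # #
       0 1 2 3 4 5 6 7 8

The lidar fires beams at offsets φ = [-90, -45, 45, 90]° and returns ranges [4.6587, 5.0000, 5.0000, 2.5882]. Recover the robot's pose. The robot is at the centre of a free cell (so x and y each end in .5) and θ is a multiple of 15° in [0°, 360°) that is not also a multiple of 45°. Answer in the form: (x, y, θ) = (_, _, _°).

Enumerate (i+0.5, j+0.5, θ) over the 48 free cells and 16 admissible headings. For each, cast all 4 beams and compare to the given ranges.
  (3.5, 3.5, 255°): beam 1 = 1.5529 ≠ 4.6587 ✗
  (4.5, 2.5, 345°): beam 1 = 1.5529 ≠ 4.6587 ✗
  (6.5, 2.5, 30°): beam 1 = 1.7321 ≠ 4.6587 ✗
  …
  (3.5, 4.5, 75°): r_1=4.6587, r_2=5.0000, r_3=5.0000, r_4=2.5882 — all match ✓
No second candidate reproduces the full scan.

(x, y, θ) = (3.5, 4.5, 75°)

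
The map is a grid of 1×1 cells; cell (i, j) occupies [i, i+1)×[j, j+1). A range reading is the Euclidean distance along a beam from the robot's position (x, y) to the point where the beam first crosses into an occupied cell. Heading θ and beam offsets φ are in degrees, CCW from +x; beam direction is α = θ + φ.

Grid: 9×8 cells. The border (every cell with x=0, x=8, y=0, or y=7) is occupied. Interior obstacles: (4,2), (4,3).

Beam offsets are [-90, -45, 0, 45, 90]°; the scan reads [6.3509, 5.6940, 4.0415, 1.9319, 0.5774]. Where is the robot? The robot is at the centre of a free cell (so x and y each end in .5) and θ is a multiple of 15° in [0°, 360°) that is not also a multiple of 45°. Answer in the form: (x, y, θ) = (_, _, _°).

(x, y, θ) = (4.5, 6.5, 330°)

The pose lattice has 40·16 = 640 candidates. Test each by forward raycasting.
  (1.5, 2.5, 75°): beam 1 = 5.7956 ≠ 6.3509 ✗
  (1.5, 6.5, 255°): beam 1 = 0.5176 ≠ 6.3509 ✗
  (3.5, 4.5, 30°): beam 1 = 1.0000 ≠ 6.3509 ✗
  (7.5, 2.5, 195°): beam 1 = 4.6587 ≠ 6.3509 ✗
  …
  (4.5, 6.5, 330°): r_1=6.3509, r_2=5.6940, r_3=4.0415, r_4=1.9319, r_5=0.5774 — all match ✓
Unique over the lattice → pose = (4.5, 6.5, 330°).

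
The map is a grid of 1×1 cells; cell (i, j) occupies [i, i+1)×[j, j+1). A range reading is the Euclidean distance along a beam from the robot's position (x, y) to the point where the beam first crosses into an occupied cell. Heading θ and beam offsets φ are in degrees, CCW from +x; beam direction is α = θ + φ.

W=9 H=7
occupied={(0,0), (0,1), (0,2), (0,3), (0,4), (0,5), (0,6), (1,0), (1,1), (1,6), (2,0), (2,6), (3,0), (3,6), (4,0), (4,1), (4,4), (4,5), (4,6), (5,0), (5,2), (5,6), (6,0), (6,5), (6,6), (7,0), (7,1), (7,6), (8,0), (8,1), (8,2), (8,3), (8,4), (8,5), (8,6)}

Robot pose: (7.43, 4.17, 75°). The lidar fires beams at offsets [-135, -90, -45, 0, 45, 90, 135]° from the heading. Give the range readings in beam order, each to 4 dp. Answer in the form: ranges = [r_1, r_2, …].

beam 1: φ=-135°, α=300°
  d=(0.5000,-0.8660)  start (7,4)  tX=1.1400 tY=0.1963  stride 1/|dx|=2.0000 1/|dy|=1.1547
    cross y-line → (7,3), t=0.1963
    cross x-line → (8,3), t=1.1400 (wall)
  → r_1 = 1.1400
beam 2: φ=-90°, α=345°
  d=(0.9659,-0.2588)  start (7,4)  tX=0.5901 tY=0.6568  stride 1/|dx|=1.0353 1/|dy|=3.8637
    cross x-line → (8,4), t=0.5901 (wall)
  → r_2 = 0.5901
beam 3: φ=-45°, α=30°
  d=(0.8660,0.5000)  start (7,4)  tX=0.6582 tY=1.6600  stride 1/|dx|=1.1547 1/|dy|=2.0000
    cross x-line → (8,4), t=0.6582 (wall)
  → r_3 = 0.6582
beam 4: φ=0°, α=75°
  d=(0.2588,0.9659)  start (7,4)  tX=2.2023 tY=0.8593  stride 1/|dx|=3.8637 1/|dy|=1.0353
    cross y-line → (7,5), t=0.8593
    cross y-line → (7,6), t=1.8946 (wall)
  → r_4 = 1.8946
beam 5: φ=45°, α=120°
  d=(-0.5000,0.8660)  start (7,4)  tX=0.8600 tY=0.9584  stride 1/|dx|=2.0000 1/|dy|=1.1547
    cross x-line → (6,4), t=0.8600
    cross y-line → (6,5), t=0.9584 (wall)
  → r_5 = 0.9584
beam 6: φ=90°, α=165°
  d=(-0.9659,0.2588)  start (7,4)  tX=0.4452 tY=3.2069  stride 1/|dx|=1.0353 1/|dy|=3.8637
    cross x-line → (6,4), t=0.4452
    cross x-line → (5,4), t=1.4804
    cross x-line → (4,4), t=2.5157 (wall)
  → r_6 = 2.5157
beam 7: φ=135°, α=210°
  d=(-0.8660,-0.5000)  start (7,4)  tX=0.4965 tY=0.3400  stride 1/|dx|=1.1547 1/|dy|=2.0000
    cross y-line → (7,3), t=0.3400
    cross x-line → (6,3), t=0.4965
    cross x-line → (5,3), t=1.6512
    cross y-line → (5,2), t=2.3400 (wall)
  → r_7 = 2.3400

ranges = [1.1400, 0.5901, 0.6582, 1.8946, 0.9584, 2.5157, 2.3400]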